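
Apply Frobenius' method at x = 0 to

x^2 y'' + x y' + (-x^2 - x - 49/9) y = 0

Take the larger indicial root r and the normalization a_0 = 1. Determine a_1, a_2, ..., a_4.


Write in Frobenius form y'' + (p(x)/x) y' + (q(x)/x^2) y = 0:
  p(x) = 1,  q(x) = -x^2 - x - 49/9.
Indicial equation: r(r-1) + (1) r + (-49/9) = 0 -> roots r_1 = 7/3, r_2 = -7/3.
Take r = r_1 = 7/3. Let y(x) = x^r sum_{n>=0} a_n x^n with a_0 = 1.
Substitute y = x^r sum a_n x^n and match x^{r+n}. The recurrence is
  D(n) a_n - 1 a_{n-1} - 1 a_{n-2} = 0,  where D(n) = (r+n)(r+n-1) + (1)(r+n) + (-49/9).
  a_n = [1 a_{n-1} + 1 a_{n-2}] / D(n).
Since the indicial polynomial factors as (r - r_1)(r - r_2), D(n) = (r_1 + n - r_1)(r_1 + n - r_2) = n(n + 14/3).
Evaluating step by step (a_0 = 1):
  n = 1: D(1) = 1(1 + 14/3) = 17/3; numerator = 1(1) = 1; a_1 = (1)/(17/3) = 3/17
  n = 2: D(2) = 2(2 + 14/3) = 40/3; numerator = 1(3/17) + 1(1) = 20/17; a_2 = (20/17)/(40/3) = 3/34
  n = 3: D(3) = 3(3 + 14/3) = 23; numerator = 1(3/34) + 1(3/17) = 9/34; a_3 = (9/34)/(23) = 9/782
  n = 4: D(4) = 4(4 + 14/3) = 104/3; numerator = 1(9/782) + 1(3/34) = 39/391; a_4 = (39/391)/(104/3) = 9/3128

r = 7/3; a_0 = 1; a_1 = 3/17; a_2 = 3/34; a_3 = 9/782; a_4 = 9/3128


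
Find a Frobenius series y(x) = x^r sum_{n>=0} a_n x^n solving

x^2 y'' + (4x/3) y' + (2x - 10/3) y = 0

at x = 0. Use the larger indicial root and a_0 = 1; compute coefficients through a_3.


Write in Frobenius form y'' + (p(x)/x) y' + (q(x)/x^2) y = 0:
  p(x) = 4/3,  q(x) = 2x - 10/3.
Indicial equation: r(r-1) + (4/3) r + (-10/3) = 0 -> roots r_1 = 5/3, r_2 = -2.
Take r = r_1 = 5/3. Let y(x) = x^r sum_{n>=0} a_n x^n with a_0 = 1.
Substitute y = x^r sum a_n x^n and match x^{r+n}. The recurrence is
  D(n) a_n + 2 a_{n-1} = 0,  where D(n) = (r+n)(r+n-1) + (4/3)(r+n) + (-10/3).
  a_n = -2 / D(n) * a_{n-1}.
Since the indicial polynomial factors as (r - r_1)(r - r_2), D(n) = (r_1 + n - r_1)(r_1 + n - r_2) = n(n + 11/3).
Evaluating step by step (a_0 = 1):
  n = 1: D(1) = 1(1 + 11/3) = 14/3; numerator = -2(1) = -2; a_1 = (-2)/(14/3) = -3/7
  n = 2: D(2) = 2(2 + 11/3) = 34/3; numerator = -2(-3/7) = 6/7; a_2 = (6/7)/(34/3) = 9/119
  n = 3: D(3) = 3(3 + 11/3) = 20; numerator = -2(9/119) = -18/119; a_3 = (-18/119)/(20) = -9/1190

r = 5/3; a_0 = 1; a_1 = -3/7; a_2 = 9/119; a_3 = -9/1190


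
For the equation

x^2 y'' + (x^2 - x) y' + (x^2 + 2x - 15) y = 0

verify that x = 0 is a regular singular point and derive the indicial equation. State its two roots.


Divide by x^2 to reach normal form y'' + P_1(x) y' + P_2(x) y = 0 with P_1(x) = 1 - 1/x and P_2(x) = 1 + 2/x - 15/x^2.
x = 0 is a singular point because the y'-coefficient 1 - 1/x has a pole at x = 0 and the y-coefficient 1 + 2/x - 15/x^2 has a pole at x = 0.
It is a regular singular point because x P_1(x) = p(x) = x - 1 and x^2 P_2(x) = q(x) = x^2 + 2x - 15 are polynomials, hence analytic at x = 0.
p(0) = -1,  q(0) = -15.
Indicial equation: r(r-1) + p(0) r + q(0) = 0, i.e. r^2 + (p(0) - 1) r + q(0) = 0, i.e. r^2 - 2 r - 15 = 0.
Discriminant: (-2)^2 - 4(-15) = 64, so r = (2 ± 8)/2.
Solving: r_1 = 5, r_2 = -3.

indicial: r^2 - 2 r - 15 = 0; roots r_1 = 5, r_2 = -3


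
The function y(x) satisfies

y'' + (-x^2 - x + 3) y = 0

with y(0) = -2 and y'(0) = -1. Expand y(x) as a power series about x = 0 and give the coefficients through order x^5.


Ansatz: y(x) = sum_{n>=0} a_n x^n, so y'(x) = sum_{n>=1} n a_n x^(n-1) and y''(x) = sum_{n>=2} n(n-1) a_n x^(n-2).
Substitute into P(x) y'' + Q(x) y' + R(x) y = 0 with P(x) = 1, Q(x) = 0, R(x) = -x^2 - x + 3, and match powers of x.
Initial conditions: a_0 = -2, a_1 = -1.
Setting the coefficient of each power of x to zero and solving order by order (substituting the coefficients already found):
  x^0: 2 a_2 + 3 a_0 = 0  ->  2 a_2 = -3 a_0 = 6  ->  a_2 = 3
  x^1: 6 a_3 + 3 a_1 - a_0 = 0  ->  6 a_3 = -3 a_1 + a_0 = 1  ->  a_3 = 1/6
  x^2: 12 a_4 + 3 a_2 - a_1 - a_0 = 0  ->  12 a_4 = -3 a_2 + a_1 + a_0 = -12  ->  a_4 = -1
  x^3: 20 a_5 + 3 a_3 - a_2 - a_1 = 0  ->  20 a_5 = -3 a_3 + a_2 + a_1 = 3/2  ->  a_5 = 3/40
Truncated series: y(x) = -2 - x + 3 x^2 + (1/6) x^3 - x^4 + (3/40) x^5 + O(x^6).

a_0 = -2; a_1 = -1; a_2 = 3; a_3 = 1/6; a_4 = -1; a_5 = 3/40


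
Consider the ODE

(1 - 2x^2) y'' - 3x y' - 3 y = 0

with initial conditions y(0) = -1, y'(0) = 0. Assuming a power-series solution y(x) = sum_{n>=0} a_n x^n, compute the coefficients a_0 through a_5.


Ansatz: y(x) = sum_{n>=0} a_n x^n, so y'(x) = sum_{n>=1} n a_n x^(n-1) and y''(x) = sum_{n>=2} n(n-1) a_n x^(n-2).
Substitute into P(x) y'' + Q(x) y' + R(x) y = 0 with P(x) = 1 - 2x^2, Q(x) = -3x, R(x) = -3, and match powers of x.
Initial conditions: a_0 = -1, a_1 = 0.
Setting the coefficient of each power of x to zero and solving order by order (substituting the coefficients already found):
  x^0: 2 a_2 - 3 a_0 = 0  ->  2 a_2 = 3 a_0 = -3  ->  a_2 = -3/2
  x^1: 6 a_3 - 6 a_1 = 0  ->  6 a_3 = 6 a_1 = 0  ->  a_3 = 0
  x^2: 12 a_4 - 13 a_2 = 0  ->  12 a_4 = 13 a_2 = -39/2  ->  a_4 = -13/8
  x^3: 20 a_5 - 24 a_3 = 0  ->  20 a_5 = 24 a_3 = 0  ->  a_5 = 0
Truncated series: y(x) = -1 - (3/2) x^2 - (13/8) x^4 + O(x^6).

a_0 = -1; a_1 = 0; a_2 = -3/2; a_3 = 0; a_4 = -13/8; a_5 = 0


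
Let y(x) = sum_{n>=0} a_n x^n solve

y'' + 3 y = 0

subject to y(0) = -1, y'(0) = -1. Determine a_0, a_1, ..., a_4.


Ansatz: y(x) = sum_{n>=0} a_n x^n, so y'(x) = sum_{n>=1} n a_n x^(n-1) and y''(x) = sum_{n>=2} n(n-1) a_n x^(n-2).
Substitute into P(x) y'' + Q(x) y' + R(x) y = 0 with P(x) = 1, Q(x) = 0, R(x) = 3, and match powers of x.
Initial conditions: a_0 = -1, a_1 = -1.
Setting the coefficient of each power of x to zero and solving order by order (substituting the coefficients already found):
  x^0: 2 a_2 + 3 a_0 = 0  ->  2 a_2 = -3 a_0 = 3  ->  a_2 = 3/2
  x^1: 6 a_3 + 3 a_1 = 0  ->  6 a_3 = -3 a_1 = 3  ->  a_3 = 1/2
  x^2: 12 a_4 + 3 a_2 = 0  ->  12 a_4 = -3 a_2 = -9/2  ->  a_4 = -3/8
Truncated series: y(x) = -1 - x + (3/2) x^2 + (1/2) x^3 - (3/8) x^4 + O(x^5).

a_0 = -1; a_1 = -1; a_2 = 3/2; a_3 = 1/2; a_4 = -3/8


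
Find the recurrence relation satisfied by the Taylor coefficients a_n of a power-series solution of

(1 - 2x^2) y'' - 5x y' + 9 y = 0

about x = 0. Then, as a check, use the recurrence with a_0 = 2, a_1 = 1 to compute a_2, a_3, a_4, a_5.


Substitute y = sum_n a_n x^n.
(1 - 2 x^2) y'' contributes (n+2)(n+1) a_{n+2} - 2 n(n-1) a_n at x^n.
-5 x y'(x) contributes -5 n a_n at x^n.
9 y(x) contributes 9 a_n at x^n.
Matching x^n: (n+2)(n+1) a_{n+2} + (-2 n(n-1) - 5 n + 9) a_n = 0.
Thus a_{n+2} = (2 n(n-1) + 5 n - 9) / ((n+1)(n+2)) * a_n.

Check with a_0 = 2, a_1 = 1 (apply the recurrence for n = 0, 1, 2, 3): a_0 = 2, a_1 = 1, a_2 = -9, a_3 = -2/3, a_4 = -15/4, a_5 = -3/5.

a_(n+2) = (2 n(n-1) + 5 n - 9) / ((n+1)(n+2)) * a_n; check: a_0 = 2, a_1 = 1, a_2 = -9, a_3 = -2/3, a_4 = -15/4, a_5 = -3/5


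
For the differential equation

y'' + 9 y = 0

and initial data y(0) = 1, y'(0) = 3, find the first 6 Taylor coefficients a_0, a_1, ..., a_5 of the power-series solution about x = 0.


Ansatz: y(x) = sum_{n>=0} a_n x^n, so y'(x) = sum_{n>=1} n a_n x^(n-1) and y''(x) = sum_{n>=2} n(n-1) a_n x^(n-2).
Substitute into P(x) y'' + Q(x) y' + R(x) y = 0 with P(x) = 1, Q(x) = 0, R(x) = 9, and match powers of x.
Initial conditions: a_0 = 1, a_1 = 3.
Setting the coefficient of each power of x to zero and solving order by order (substituting the coefficients already found):
  x^0: 2 a_2 + 9 a_0 = 0  ->  2 a_2 = -9 a_0 = -9  ->  a_2 = -9/2
  x^1: 6 a_3 + 9 a_1 = 0  ->  6 a_3 = -9 a_1 = -27  ->  a_3 = -9/2
  x^2: 12 a_4 + 9 a_2 = 0  ->  12 a_4 = -9 a_2 = 81/2  ->  a_4 = 27/8
  x^3: 20 a_5 + 9 a_3 = 0  ->  20 a_5 = -9 a_3 = 81/2  ->  a_5 = 81/40
Truncated series: y(x) = 1 + 3 x - (9/2) x^2 - (9/2) x^3 + (27/8) x^4 + (81/40) x^5 + O(x^6).

a_0 = 1; a_1 = 3; a_2 = -9/2; a_3 = -9/2; a_4 = 27/8; a_5 = 81/40


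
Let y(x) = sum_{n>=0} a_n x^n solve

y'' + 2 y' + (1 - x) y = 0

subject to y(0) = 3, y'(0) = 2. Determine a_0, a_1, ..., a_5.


Ansatz: y(x) = sum_{n>=0} a_n x^n, so y'(x) = sum_{n>=1} n a_n x^(n-1) and y''(x) = sum_{n>=2} n(n-1) a_n x^(n-2).
Substitute into P(x) y'' + Q(x) y' + R(x) y = 0 with P(x) = 1, Q(x) = 2, R(x) = 1 - x, and match powers of x.
Initial conditions: a_0 = 3, a_1 = 2.
Setting the coefficient of each power of x to zero and solving order by order (substituting the coefficients already found):
  x^0: 2 a_2 + 2 a_1 + a_0 = 0  ->  2 a_2 = -2 a_1 - a_0 = -7  ->  a_2 = -7/2
  x^1: 6 a_3 + 4 a_2 + a_1 - a_0 = 0  ->  6 a_3 = -4 a_2 - a_1 + a_0 = 15  ->  a_3 = 5/2
  x^2: 12 a_4 + 6 a_3 + a_2 - a_1 = 0  ->  12 a_4 = -6 a_3 - a_2 + a_1 = -19/2  ->  a_4 = -19/24
  x^3: 20 a_5 + 8 a_4 + a_3 - a_2 = 0  ->  20 a_5 = -8 a_4 - a_3 + a_2 = 1/3  ->  a_5 = 1/60
Truncated series: y(x) = 3 + 2 x - (7/2) x^2 + (5/2) x^3 - (19/24) x^4 + (1/60) x^5 + O(x^6).

a_0 = 3; a_1 = 2; a_2 = -7/2; a_3 = 5/2; a_4 = -19/24; a_5 = 1/60


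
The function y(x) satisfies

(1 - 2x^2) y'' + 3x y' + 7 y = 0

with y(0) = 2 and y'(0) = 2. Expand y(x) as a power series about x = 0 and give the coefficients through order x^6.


Ansatz: y(x) = sum_{n>=0} a_n x^n, so y'(x) = sum_{n>=1} n a_n x^(n-1) and y''(x) = sum_{n>=2} n(n-1) a_n x^(n-2).
Substitute into P(x) y'' + Q(x) y' + R(x) y = 0 with P(x) = 1 - 2x^2, Q(x) = 3x, R(x) = 7, and match powers of x.
Initial conditions: a_0 = 2, a_1 = 2.
Setting the coefficient of each power of x to zero and solving order by order (substituting the coefficients already found):
  x^0: 2 a_2 + 7 a_0 = 0  ->  2 a_2 = -7 a_0 = -14  ->  a_2 = -7
  x^1: 6 a_3 + 10 a_1 = 0  ->  6 a_3 = -10 a_1 = -20  ->  a_3 = -10/3
  x^2: 12 a_4 + 9 a_2 = 0  ->  12 a_4 = -9 a_2 = 63  ->  a_4 = 21/4
  x^3: 20 a_5 + 4 a_3 = 0  ->  20 a_5 = -4 a_3 = 40/3  ->  a_5 = 2/3
  x^4: 30 a_6 - 5 a_4 = 0  ->  30 a_6 = 5 a_4 = 105/4  ->  a_6 = 7/8
Truncated series: y(x) = 2 + 2 x - 7 x^2 - (10/3) x^3 + (21/4) x^4 + (2/3) x^5 + (7/8) x^6 + O(x^7).

a_0 = 2; a_1 = 2; a_2 = -7; a_3 = -10/3; a_4 = 21/4; a_5 = 2/3; a_6 = 7/8


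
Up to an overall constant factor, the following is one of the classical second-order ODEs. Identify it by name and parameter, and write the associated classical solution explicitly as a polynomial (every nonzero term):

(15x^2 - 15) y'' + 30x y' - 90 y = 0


All three coefficients share the factor -15; dividing through by -15 gives  (1 - x^2) y'' - 2x y' + 6 y = 0.
This matches the Legendre equation (1 - x^2) y'' - 2x y' + n(n+1) y = 0 (note the -2x y' term) with n(n+1) = 6, so n = 2; the polynomial solution is P_2(x).
With y = sum_k a_k x^k, matching x^k gives (k+2)(k+1) a_{k+2} = [k(k+1) - n(n+1)] a_k = (k - 2)(k + 3) a_k. The right side vanishes at k = 2, so the series with the parity of 2 terminates at degree 2.
Standard normalization (P_n(1) = 1): leading coefficient (2n)!/(2^n (n!)^2) = 24/(4*4) = 3/2, so a_2 = 3/2. Work downward with a_k = (k+1)(k+2) a_{k+2} / ((k - 2)(k + 3)):
  a_0 = (1)(2)(3/2) / ((0 - 2)(0 + 3)) = 3/(-6) = -1/2
Hence P_2(x) = 3 x^2/2 - 1/2.

P_2(x); series = 3 x^2/2 - 1/2


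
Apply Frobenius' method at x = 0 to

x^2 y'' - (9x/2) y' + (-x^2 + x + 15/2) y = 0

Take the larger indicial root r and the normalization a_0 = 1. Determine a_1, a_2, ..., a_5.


Write in Frobenius form y'' + (p(x)/x) y' + (q(x)/x^2) y = 0:
  p(x) = -9/2,  q(x) = -x^2 + x + 15/2.
Indicial equation: r(r-1) + (-9/2) r + (15/2) = 0 -> roots r_1 = 3, r_2 = 5/2.
Take r = r_1 = 3. Let y(x) = x^r sum_{n>=0} a_n x^n with a_0 = 1.
Substitute y = x^r sum a_n x^n and match x^{r+n}. The recurrence is
  D(n) a_n + 1 a_{n-1} - 1 a_{n-2} = 0,  where D(n) = (r+n)(r+n-1) + (-9/2)(r+n) + (15/2).
  a_n = [-1 a_{n-1} + 1 a_{n-2}] / D(n).
Since the indicial polynomial factors as (r - r_1)(r - r_2), D(n) = (r_1 + n - r_1)(r_1 + n - r_2) = n(n + 1/2).
Evaluating step by step (a_0 = 1):
  n = 1: D(1) = 1(1 + 1/2) = 3/2; numerator = -1(1) = -1; a_1 = (-1)/(3/2) = -2/3
  n = 2: D(2) = 2(2 + 1/2) = 5; numerator = -1(-2/3) + 1(1) = 5/3; a_2 = (5/3)/(5) = 1/3
  n = 3: D(3) = 3(3 + 1/2) = 21/2; numerator = -1(1/3) + 1(-2/3) = -1; a_3 = (-1)/(21/2) = -2/21
  n = 4: D(4) = 4(4 + 1/2) = 18; numerator = -1(-2/21) + 1(1/3) = 3/7; a_4 = (3/7)/(18) = 1/42
  n = 5: D(5) = 5(5 + 1/2) = 55/2; numerator = -1(1/42) + 1(-2/21) = -5/42; a_5 = (-5/42)/(55/2) = -1/231

r = 3; a_0 = 1; a_1 = -2/3; a_2 = 1/3; a_3 = -2/21; a_4 = 1/42; a_5 = -1/231


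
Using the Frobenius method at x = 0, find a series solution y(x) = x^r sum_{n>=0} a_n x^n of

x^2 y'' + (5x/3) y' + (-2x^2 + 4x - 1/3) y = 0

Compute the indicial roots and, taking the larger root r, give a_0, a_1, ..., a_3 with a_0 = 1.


Write in Frobenius form y'' + (p(x)/x) y' + (q(x)/x^2) y = 0:
  p(x) = 5/3,  q(x) = -2x^2 + 4x - 1/3.
Indicial equation: r(r-1) + (5/3) r + (-1/3) = 0 -> roots r_1 = 1/3, r_2 = -1.
Take r = r_1 = 1/3. Let y(x) = x^r sum_{n>=0} a_n x^n with a_0 = 1.
Substitute y = x^r sum a_n x^n and match x^{r+n}. The recurrence is
  D(n) a_n + 4 a_{n-1} - 2 a_{n-2} = 0,  where D(n) = (r+n)(r+n-1) + (5/3)(r+n) + (-1/3).
  a_n = [-4 a_{n-1} + 2 a_{n-2}] / D(n).
Since the indicial polynomial factors as (r - r_1)(r - r_2), D(n) = (r_1 + n - r_1)(r_1 + n - r_2) = n(n + 4/3).
Evaluating step by step (a_0 = 1):
  n = 1: D(1) = 1(1 + 4/3) = 7/3; numerator = -4(1) = -4; a_1 = (-4)/(7/3) = -12/7
  n = 2: D(2) = 2(2 + 4/3) = 20/3; numerator = -4(-12/7) + 2(1) = 62/7; a_2 = (62/7)/(20/3) = 93/70
  n = 3: D(3) = 3(3 + 4/3) = 13; numerator = -4(93/70) + 2(-12/7) = -306/35; a_3 = (-306/35)/(13) = -306/455

r = 1/3; a_0 = 1; a_1 = -12/7; a_2 = 93/70; a_3 = -306/455


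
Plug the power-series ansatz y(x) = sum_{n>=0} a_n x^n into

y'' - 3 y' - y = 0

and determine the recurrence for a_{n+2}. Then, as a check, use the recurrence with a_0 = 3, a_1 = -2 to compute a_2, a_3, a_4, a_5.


Substitute y = sum_n a_n x^n.
y''(x) has coefficient (n+2)(n+1) a_{n+2} at x^n;
-3 y'(x) has coefficient -3 (n+1) a_{n+1} at x^n;
-y(x) has coefficient -1 a_n at x^n.
Matching x^n: (n+2)(n+1) a_{n+2} - 3 (n+1) a_{n+1} - 1 a_n = 0.
Thus a_{n+2} = [3 (n+1) a_{n+1} + 1 a_n] / ((n+1)(n+2)).

Check with a_0 = 3, a_1 = -2 (apply the recurrence for n = 0, 1, 2, 3): a_0 = 3, a_1 = -2, a_2 = -3/2, a_3 = -11/6, a_4 = -3/2, a_5 = -119/120.

a_(n+2) = [3 (n+1) a_(n+1) + 1 a_n] / ((n+1)(n+2)); check: a_0 = 3, a_1 = -2, a_2 = -3/2, a_3 = -11/6, a_4 = -3/2, a_5 = -119/120


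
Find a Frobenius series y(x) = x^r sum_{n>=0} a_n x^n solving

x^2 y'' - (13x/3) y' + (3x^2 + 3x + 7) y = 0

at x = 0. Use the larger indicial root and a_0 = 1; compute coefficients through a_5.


Write in Frobenius form y'' + (p(x)/x) y' + (q(x)/x^2) y = 0:
  p(x) = -13/3,  q(x) = 3x^2 + 3x + 7.
Indicial equation: r(r-1) + (-13/3) r + (7) = 0 -> roots r_1 = 3, r_2 = 7/3.
Take r = r_1 = 3. Let y(x) = x^r sum_{n>=0} a_n x^n with a_0 = 1.
Substitute y = x^r sum a_n x^n and match x^{r+n}. The recurrence is
  D(n) a_n + 3 a_{n-1} + 3 a_{n-2} = 0,  where D(n) = (r+n)(r+n-1) + (-13/3)(r+n) + (7).
  a_n = [-3 a_{n-1} - 3 a_{n-2}] / D(n).
Since the indicial polynomial factors as (r - r_1)(r - r_2), D(n) = (r_1 + n - r_1)(r_1 + n - r_2) = n(n + 2/3).
Evaluating step by step (a_0 = 1):
  n = 1: D(1) = 1(1 + 2/3) = 5/3; numerator = -3(1) = -3; a_1 = (-3)/(5/3) = -9/5
  n = 2: D(2) = 2(2 + 2/3) = 16/3; numerator = -3(-9/5) - 3(1) = 12/5; a_2 = (12/5)/(16/3) = 9/20
  n = 3: D(3) = 3(3 + 2/3) = 11; numerator = -3(9/20) - 3(-9/5) = 81/20; a_3 = (81/20)/(11) = 81/220
  n = 4: D(4) = 4(4 + 2/3) = 56/3; numerator = -3(81/220) - 3(9/20) = -27/11; a_4 = (-27/11)/(56/3) = -81/616
  n = 5: D(5) = 5(5 + 2/3) = 85/3; numerator = -3(-81/616) - 3(81/220) = -2187/3080; a_5 = (-2187/3080)/(85/3) = -6561/261800

r = 3; a_0 = 1; a_1 = -9/5; a_2 = 9/20; a_3 = 81/220; a_4 = -81/616; a_5 = -6561/261800


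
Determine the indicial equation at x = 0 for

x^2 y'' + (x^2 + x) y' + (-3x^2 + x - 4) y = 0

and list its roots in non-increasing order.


Divide by x^2 to reach normal form y'' + P_1(x) y' + P_2(x) y = 0 with P_1(x) = 1 + 1/x and P_2(x) = -3 + 1/x - 4/x^2.
x = 0 is a singular point because the y'-coefficient 1 + 1/x has a pole at x = 0 and the y-coefficient -3 + 1/x - 4/x^2 has a pole at x = 0.
It is a regular singular point because x P_1(x) = p(x) = x + 1 and x^2 P_2(x) = q(x) = -3x^2 + x - 4 are polynomials, hence analytic at x = 0.
p(0) = 1,  q(0) = -4.
Indicial equation: r(r-1) + p(0) r + q(0) = 0, i.e. r^2 + (p(0) - 1) r + q(0) = 0, i.e. r^2 - 4 = 0.
Discriminant: (0)^2 - 4(-4) = 16, so r = (0 ± 4)/2.
Solving: r_1 = 2, r_2 = -2.

indicial: r^2 - 4 = 0; roots r_1 = 2, r_2 = -2


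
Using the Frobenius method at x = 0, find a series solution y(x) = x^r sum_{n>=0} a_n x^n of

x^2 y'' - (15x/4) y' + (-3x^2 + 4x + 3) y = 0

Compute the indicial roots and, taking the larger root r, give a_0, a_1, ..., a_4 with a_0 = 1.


Write in Frobenius form y'' + (p(x)/x) y' + (q(x)/x^2) y = 0:
  p(x) = -15/4,  q(x) = -3x^2 + 4x + 3.
Indicial equation: r(r-1) + (-15/4) r + (3) = 0 -> roots r_1 = 4, r_2 = 3/4.
Take r = r_1 = 4. Let y(x) = x^r sum_{n>=0} a_n x^n with a_0 = 1.
Substitute y = x^r sum a_n x^n and match x^{r+n}. The recurrence is
  D(n) a_n + 4 a_{n-1} - 3 a_{n-2} = 0,  where D(n) = (r+n)(r+n-1) + (-15/4)(r+n) + (3).
  a_n = [-4 a_{n-1} + 3 a_{n-2}] / D(n).
Since the indicial polynomial factors as (r - r_1)(r - r_2), D(n) = (r_1 + n - r_1)(r_1 + n - r_2) = n(n + 13/4).
Evaluating step by step (a_0 = 1):
  n = 1: D(1) = 1(1 + 13/4) = 17/4; numerator = -4(1) = -4; a_1 = (-4)/(17/4) = -16/17
  n = 2: D(2) = 2(2 + 13/4) = 21/2; numerator = -4(-16/17) + 3(1) = 115/17; a_2 = (115/17)/(21/2) = 230/357
  n = 3: D(3) = 3(3 + 13/4) = 75/4; numerator = -4(230/357) + 3(-16/17) = -1928/357; a_3 = (-1928/357)/(75/4) = -7712/26775
  n = 4: D(4) = 4(4 + 13/4) = 29; numerator = -4(-7712/26775) + 3(230/357) = 82598/26775; a_4 = (82598/26775)/(29) = 82598/776475

r = 4; a_0 = 1; a_1 = -16/17; a_2 = 230/357; a_3 = -7712/26775; a_4 = 82598/776475


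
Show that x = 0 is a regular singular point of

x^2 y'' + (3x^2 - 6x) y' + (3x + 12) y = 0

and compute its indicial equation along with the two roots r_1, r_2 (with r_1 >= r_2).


Divide by x^2 to reach normal form y'' + P_1(x) y' + P_2(x) y = 0 with P_1(x) = 3 - 6/x and P_2(x) = 3/x + 12/x^2.
x = 0 is a singular point because the y'-coefficient 3 - 6/x has a pole at x = 0 and the y-coefficient 3/x + 12/x^2 has a pole at x = 0.
It is a regular singular point because x P_1(x) = p(x) = 3x - 6 and x^2 P_2(x) = q(x) = 3x + 12 are polynomials, hence analytic at x = 0.
p(0) = -6,  q(0) = 12.
Indicial equation: r(r-1) + p(0) r + q(0) = 0, i.e. r^2 + (p(0) - 1) r + q(0) = 0, i.e. r^2 - 7 r + 12 = 0.
Discriminant: (-7)^2 - 4(12) = 1, so r = (7 ± 1)/2.
Solving: r_1 = 4, r_2 = 3.

indicial: r^2 - 7 r + 12 = 0; roots r_1 = 4, r_2 = 3


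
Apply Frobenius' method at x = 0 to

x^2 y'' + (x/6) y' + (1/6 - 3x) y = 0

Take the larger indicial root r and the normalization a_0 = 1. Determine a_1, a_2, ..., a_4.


Write in Frobenius form y'' + (p(x)/x) y' + (q(x)/x^2) y = 0:
  p(x) = 1/6,  q(x) = 1/6 - 3x.
Indicial equation: r(r-1) + (1/6) r + (1/6) = 0 -> roots r_1 = 1/2, r_2 = 1/3.
Take r = r_1 = 1/2. Let y(x) = x^r sum_{n>=0} a_n x^n with a_0 = 1.
Substitute y = x^r sum a_n x^n and match x^{r+n}. The recurrence is
  D(n) a_n - 3 a_{n-1} = 0,  where D(n) = (r+n)(r+n-1) + (1/6)(r+n) + (1/6).
  a_n = 3 / D(n) * a_{n-1}.
Since the indicial polynomial factors as (r - r_1)(r - r_2), D(n) = (r_1 + n - r_1)(r_1 + n - r_2) = n(n + 1/6).
Evaluating step by step (a_0 = 1):
  n = 1: D(1) = 1(1 + 1/6) = 7/6; numerator = 3(1) = 3; a_1 = (3)/(7/6) = 18/7
  n = 2: D(2) = 2(2 + 1/6) = 13/3; numerator = 3(18/7) = 54/7; a_2 = (54/7)/(13/3) = 162/91
  n = 3: D(3) = 3(3 + 1/6) = 19/2; numerator = 3(162/91) = 486/91; a_3 = (486/91)/(19/2) = 972/1729
  n = 4: D(4) = 4(4 + 1/6) = 50/3; numerator = 3(972/1729) = 2916/1729; a_4 = (2916/1729)/(50/3) = 4374/43225

r = 1/2; a_0 = 1; a_1 = 18/7; a_2 = 162/91; a_3 = 972/1729; a_4 = 4374/43225


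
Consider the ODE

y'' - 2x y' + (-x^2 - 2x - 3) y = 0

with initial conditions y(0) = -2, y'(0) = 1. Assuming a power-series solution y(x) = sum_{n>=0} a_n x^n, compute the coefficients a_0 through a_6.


Ansatz: y(x) = sum_{n>=0} a_n x^n, so y'(x) = sum_{n>=1} n a_n x^(n-1) and y''(x) = sum_{n>=2} n(n-1) a_n x^(n-2).
Substitute into P(x) y'' + Q(x) y' + R(x) y = 0 with P(x) = 1, Q(x) = -2x, R(x) = -x^2 - 2x - 3, and match powers of x.
Initial conditions: a_0 = -2, a_1 = 1.
Setting the coefficient of each power of x to zero and solving order by order (substituting the coefficients already found):
  x^0: 2 a_2 - 3 a_0 = 0  ->  2 a_2 = 3 a_0 = -6  ->  a_2 = -3
  x^1: 6 a_3 - 5 a_1 - 2 a_0 = 0  ->  6 a_3 = 5 a_1 + 2 a_0 = 1  ->  a_3 = 1/6
  x^2: 12 a_4 - 7 a_2 - 2 a_1 - a_0 = 0  ->  12 a_4 = 7 a_2 + 2 a_1 + a_0 = -21  ->  a_4 = -7/4
  x^3: 20 a_5 - 9 a_3 - 2 a_2 - a_1 = 0  ->  20 a_5 = 9 a_3 + 2 a_2 + a_1 = -7/2  ->  a_5 = -7/40
  x^4: 30 a_6 - 11 a_4 - 2 a_3 - a_2 = 0  ->  30 a_6 = 11 a_4 + 2 a_3 + a_2 = -263/12  ->  a_6 = -263/360
Truncated series: y(x) = -2 + x - 3 x^2 + (1/6) x^3 - (7/4) x^4 - (7/40) x^5 - (263/360) x^6 + O(x^7).

a_0 = -2; a_1 = 1; a_2 = -3; a_3 = 1/6; a_4 = -7/4; a_5 = -7/40; a_6 = -263/360


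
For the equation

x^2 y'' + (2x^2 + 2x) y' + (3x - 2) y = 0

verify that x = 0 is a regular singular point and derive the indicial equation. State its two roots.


Divide by x^2 to reach normal form y'' + P_1(x) y' + P_2(x) y = 0 with P_1(x) = 2 + 2/x and P_2(x) = 3/x - 2/x^2.
x = 0 is a singular point because the y'-coefficient 2 + 2/x has a pole at x = 0 and the y-coefficient 3/x - 2/x^2 has a pole at x = 0.
It is a regular singular point because x P_1(x) = p(x) = 2x + 2 and x^2 P_2(x) = q(x) = 3x - 2 are polynomials, hence analytic at x = 0.
p(0) = 2,  q(0) = -2.
Indicial equation: r(r-1) + p(0) r + q(0) = 0, i.e. r^2 + (p(0) - 1) r + q(0) = 0, i.e. r^2 + 1 r - 2 = 0.
Discriminant: (1)^2 - 4(-2) = 9, so r = (-1 ± 3)/2.
Solving: r_1 = 1, r_2 = -2.

indicial: r^2 + 1 r - 2 = 0; roots r_1 = 1, r_2 = -2


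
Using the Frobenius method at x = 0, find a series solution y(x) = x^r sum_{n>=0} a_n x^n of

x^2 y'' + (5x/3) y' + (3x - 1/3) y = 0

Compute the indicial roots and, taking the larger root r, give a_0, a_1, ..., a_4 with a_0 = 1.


Write in Frobenius form y'' + (p(x)/x) y' + (q(x)/x^2) y = 0:
  p(x) = 5/3,  q(x) = 3x - 1/3.
Indicial equation: r(r-1) + (5/3) r + (-1/3) = 0 -> roots r_1 = 1/3, r_2 = -1.
Take r = r_1 = 1/3. Let y(x) = x^r sum_{n>=0} a_n x^n with a_0 = 1.
Substitute y = x^r sum a_n x^n and match x^{r+n}. The recurrence is
  D(n) a_n + 3 a_{n-1} = 0,  where D(n) = (r+n)(r+n-1) + (5/3)(r+n) + (-1/3).
  a_n = -3 / D(n) * a_{n-1}.
Since the indicial polynomial factors as (r - r_1)(r - r_2), D(n) = (r_1 + n - r_1)(r_1 + n - r_2) = n(n + 4/3).
Evaluating step by step (a_0 = 1):
  n = 1: D(1) = 1(1 + 4/3) = 7/3; numerator = -3(1) = -3; a_1 = (-3)/(7/3) = -9/7
  n = 2: D(2) = 2(2 + 4/3) = 20/3; numerator = -3(-9/7) = 27/7; a_2 = (27/7)/(20/3) = 81/140
  n = 3: D(3) = 3(3 + 4/3) = 13; numerator = -3(81/140) = -243/140; a_3 = (-243/140)/(13) = -243/1820
  n = 4: D(4) = 4(4 + 4/3) = 64/3; numerator = -3(-243/1820) = 729/1820; a_4 = (729/1820)/(64/3) = 2187/116480

r = 1/3; a_0 = 1; a_1 = -9/7; a_2 = 81/140; a_3 = -243/1820; a_4 = 2187/116480


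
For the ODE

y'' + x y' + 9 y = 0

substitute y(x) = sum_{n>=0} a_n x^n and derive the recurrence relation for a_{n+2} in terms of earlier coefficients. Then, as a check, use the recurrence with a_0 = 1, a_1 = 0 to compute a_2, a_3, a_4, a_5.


Substitute y = sum_n a_n x^n.
y''(x) has coefficient (n+2)(n+1) a_{n+2} at x^n;
x y'(x) has coefficient n a_n at x^n (shift);
9 y(x) has coefficient 9 a_n at x^n.
Matching x^n: (n+2)(n+1) a_{n+2} + (n + 9) a_n = 0.
Thus a_{n+2} = (-n - 9) / ((n+1)(n+2)) * a_n.

Check with a_0 = 1, a_1 = 0 (apply the recurrence for n = 0, 1, 2, 3): a_0 = 1, a_1 = 0, a_2 = -9/2, a_3 = 0, a_4 = 33/8, a_5 = 0.

a_(n+2) = (-n - 9) / ((n+1)(n+2)) * a_n; check: a_0 = 1, a_1 = 0, a_2 = -9/2, a_3 = 0, a_4 = 33/8, a_5 = 0


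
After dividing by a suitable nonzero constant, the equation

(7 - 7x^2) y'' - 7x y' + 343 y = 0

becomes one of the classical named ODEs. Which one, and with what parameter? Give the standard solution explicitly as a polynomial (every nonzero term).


All three coefficients share the factor 7; dividing through by 7 gives  (1 - x^2) y'' - x y' + 49 y = 0.
This matches the Chebyshev equation (1 - x^2) y'' - x y' + n^2 y = 0 (note the -x y' term, not -2x y') with n^2 = 49, so n = 7; the polynomial solution is T_7(x).
With y = sum_k a_k x^k, matching x^k gives (k+2)(k+1) a_{k+2} = (k^2 - n^2) a_k = (k - 7)(k + 7) a_k. The right side vanishes at k = 7, so the series with the parity of 7 terminates at degree 7.
Standard normalization: leading coefficient of T_n is 2^(n-1), so a_7 = 2^6 = 64. Work downward with a_k = (k+1)(k+2) a_{k+2} / ((k - 7)(k + 7)):
  a_5 = (6)(7)(64) / ((5 - 7)(5 + 7)) = 2688/(-24) = -112
  a_3 = (4)(5)(-112) / ((3 - 7)(3 + 7)) = -2240/(-40) = 56
  a_1 = (2)(3)(56) / ((1 - 7)(1 + 7)) = 336/(-48) = -7
Hence T_7(x) = 64 x^7 - 112 x^5 + 56 x^3 - 7 x.

T_7(x); series = 64 x^7 - 112 x^5 + 56 x^3 - 7 x


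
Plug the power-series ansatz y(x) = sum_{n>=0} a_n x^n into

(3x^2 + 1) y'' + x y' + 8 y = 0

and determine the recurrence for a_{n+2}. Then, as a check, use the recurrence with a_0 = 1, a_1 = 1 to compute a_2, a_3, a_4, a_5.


Substitute y = sum_n a_n x^n.
(1 + 3 x^2) y'' contributes (n+2)(n+1) a_{n+2} + 3 n(n-1) a_n at x^n.
x y'(x) contributes n a_n at x^n.
8 y(x) contributes 8 a_n at x^n.
Matching x^n: (n+2)(n+1) a_{n+2} + (3 n(n-1) + n + 8) a_n = 0.
Thus a_{n+2} = (-3 n(n-1) - n - 8) / ((n+1)(n+2)) * a_n.

Check with a_0 = 1, a_1 = 1 (apply the recurrence for n = 0, 1, 2, 3): a_0 = 1, a_1 = 1, a_2 = -4, a_3 = -3/2, a_4 = 16/3, a_5 = 87/40.

a_(n+2) = (-3 n(n-1) - n - 8) / ((n+1)(n+2)) * a_n; check: a_0 = 1, a_1 = 1, a_2 = -4, a_3 = -3/2, a_4 = 16/3, a_5 = 87/40


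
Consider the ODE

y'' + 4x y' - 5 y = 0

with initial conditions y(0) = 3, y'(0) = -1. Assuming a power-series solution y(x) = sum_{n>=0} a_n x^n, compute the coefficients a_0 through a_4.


Ansatz: y(x) = sum_{n>=0} a_n x^n, so y'(x) = sum_{n>=1} n a_n x^(n-1) and y''(x) = sum_{n>=2} n(n-1) a_n x^(n-2).
Substitute into P(x) y'' + Q(x) y' + R(x) y = 0 with P(x) = 1, Q(x) = 4x, R(x) = -5, and match powers of x.
Initial conditions: a_0 = 3, a_1 = -1.
Setting the coefficient of each power of x to zero and solving order by order (substituting the coefficients already found):
  x^0: 2 a_2 - 5 a_0 = 0  ->  2 a_2 = 5 a_0 = 15  ->  a_2 = 15/2
  x^1: 6 a_3 - a_1 = 0  ->  6 a_3 = a_1 = -1  ->  a_3 = -1/6
  x^2: 12 a_4 + 3 a_2 = 0  ->  12 a_4 = -3 a_2 = -45/2  ->  a_4 = -15/8
Truncated series: y(x) = 3 - x + (15/2) x^2 - (1/6) x^3 - (15/8) x^4 + O(x^5).

a_0 = 3; a_1 = -1; a_2 = 15/2; a_3 = -1/6; a_4 = -15/8


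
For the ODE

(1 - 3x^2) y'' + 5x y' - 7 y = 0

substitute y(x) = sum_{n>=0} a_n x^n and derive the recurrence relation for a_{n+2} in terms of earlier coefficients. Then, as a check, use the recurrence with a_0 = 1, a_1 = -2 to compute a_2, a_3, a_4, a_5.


Substitute y = sum_n a_n x^n.
(1 - 3 x^2) y'' contributes (n+2)(n+1) a_{n+2} - 3 n(n-1) a_n at x^n.
5 x y'(x) contributes 5 n a_n at x^n.
-7 y(x) contributes -7 a_n at x^n.
Matching x^n: (n+2)(n+1) a_{n+2} + (-3 n(n-1) + 5 n - 7) a_n = 0.
Thus a_{n+2} = (3 n(n-1) - 5 n + 7) / ((n+1)(n+2)) * a_n.

Check with a_0 = 1, a_1 = -2 (apply the recurrence for n = 0, 1, 2, 3): a_0 = 1, a_1 = -2, a_2 = 7/2, a_3 = -2/3, a_4 = 7/8, a_5 = -1/3.

a_(n+2) = (3 n(n-1) - 5 n + 7) / ((n+1)(n+2)) * a_n; check: a_0 = 1, a_1 = -2, a_2 = 7/2, a_3 = -2/3, a_4 = 7/8, a_5 = -1/3


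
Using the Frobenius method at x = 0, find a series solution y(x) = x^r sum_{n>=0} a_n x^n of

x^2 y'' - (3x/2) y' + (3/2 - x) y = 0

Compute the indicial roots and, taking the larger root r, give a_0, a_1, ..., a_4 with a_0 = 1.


Write in Frobenius form y'' + (p(x)/x) y' + (q(x)/x^2) y = 0:
  p(x) = -3/2,  q(x) = 3/2 - x.
Indicial equation: r(r-1) + (-3/2) r + (3/2) = 0 -> roots r_1 = 3/2, r_2 = 1.
Take r = r_1 = 3/2. Let y(x) = x^r sum_{n>=0} a_n x^n with a_0 = 1.
Substitute y = x^r sum a_n x^n and match x^{r+n}. The recurrence is
  D(n) a_n - 1 a_{n-1} = 0,  where D(n) = (r+n)(r+n-1) + (-3/2)(r+n) + (3/2).
  a_n = 1 / D(n) * a_{n-1}.
Since the indicial polynomial factors as (r - r_1)(r - r_2), D(n) = (r_1 + n - r_1)(r_1 + n - r_2) = n(n + 1/2).
Evaluating step by step (a_0 = 1):
  n = 1: D(1) = 1(1 + 1/2) = 3/2; numerator = 1(1) = 1; a_1 = (1)/(3/2) = 2/3
  n = 2: D(2) = 2(2 + 1/2) = 5; numerator = 1(2/3) = 2/3; a_2 = (2/3)/(5) = 2/15
  n = 3: D(3) = 3(3 + 1/2) = 21/2; numerator = 1(2/15) = 2/15; a_3 = (2/15)/(21/2) = 4/315
  n = 4: D(4) = 4(4 + 1/2) = 18; numerator = 1(4/315) = 4/315; a_4 = (4/315)/(18) = 2/2835

r = 3/2; a_0 = 1; a_1 = 2/3; a_2 = 2/15; a_3 = 4/315; a_4 = 2/2835


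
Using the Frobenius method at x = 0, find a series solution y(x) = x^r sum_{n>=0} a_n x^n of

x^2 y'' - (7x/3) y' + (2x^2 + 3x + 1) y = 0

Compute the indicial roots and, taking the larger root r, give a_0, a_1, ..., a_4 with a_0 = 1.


Write in Frobenius form y'' + (p(x)/x) y' + (q(x)/x^2) y = 0:
  p(x) = -7/3,  q(x) = 2x^2 + 3x + 1.
Indicial equation: r(r-1) + (-7/3) r + (1) = 0 -> roots r_1 = 3, r_2 = 1/3.
Take r = r_1 = 3. Let y(x) = x^r sum_{n>=0} a_n x^n with a_0 = 1.
Substitute y = x^r sum a_n x^n and match x^{r+n}. The recurrence is
  D(n) a_n + 3 a_{n-1} + 2 a_{n-2} = 0,  where D(n) = (r+n)(r+n-1) + (-7/3)(r+n) + (1).
  a_n = [-3 a_{n-1} - 2 a_{n-2}] / D(n).
Since the indicial polynomial factors as (r - r_1)(r - r_2), D(n) = (r_1 + n - r_1)(r_1 + n - r_2) = n(n + 8/3).
Evaluating step by step (a_0 = 1):
  n = 1: D(1) = 1(1 + 8/3) = 11/3; numerator = -3(1) = -3; a_1 = (-3)/(11/3) = -9/11
  n = 2: D(2) = 2(2 + 8/3) = 28/3; numerator = -3(-9/11) - 2(1) = 5/11; a_2 = (5/11)/(28/3) = 15/308
  n = 3: D(3) = 3(3 + 8/3) = 17; numerator = -3(15/308) - 2(-9/11) = 459/308; a_3 = (459/308)/(17) = 27/308
  n = 4: D(4) = 4(4 + 8/3) = 80/3; numerator = -3(27/308) - 2(15/308) = -111/308; a_4 = (-111/308)/(80/3) = -333/24640

r = 3; a_0 = 1; a_1 = -9/11; a_2 = 15/308; a_3 = 27/308; a_4 = -333/24640


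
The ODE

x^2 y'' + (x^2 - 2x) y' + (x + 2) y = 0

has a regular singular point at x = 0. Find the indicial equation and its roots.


Divide by x^2 to reach normal form y'' + P_1(x) y' + P_2(x) y = 0 with P_1(x) = 1 - 2/x and P_2(x) = 1/x + 2/x^2.
x = 0 is a singular point because the y'-coefficient 1 - 2/x has a pole at x = 0 and the y-coefficient 1/x + 2/x^2 has a pole at x = 0.
It is a regular singular point because x P_1(x) = p(x) = x - 2 and x^2 P_2(x) = q(x) = x + 2 are polynomials, hence analytic at x = 0.
p(0) = -2,  q(0) = 2.
Indicial equation: r(r-1) + p(0) r + q(0) = 0, i.e. r^2 + (p(0) - 1) r + q(0) = 0, i.e. r^2 - 3 r + 2 = 0.
Discriminant: (-3)^2 - 4(2) = 1, so r = (3 ± 1)/2.
Solving: r_1 = 2, r_2 = 1.

indicial: r^2 - 3 r + 2 = 0; roots r_1 = 2, r_2 = 1


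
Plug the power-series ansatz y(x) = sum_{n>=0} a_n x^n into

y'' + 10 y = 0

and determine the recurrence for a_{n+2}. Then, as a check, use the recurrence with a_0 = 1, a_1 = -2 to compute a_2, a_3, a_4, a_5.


Substitute y = sum_n a_n x^n into y'' + (const) y = 0.
y''(x) = sum_{n>=0} (n+2)(n+1) a_{n+2} x^n.
The ODE becomes sum_n [(n+2)(n+1) a_{n+2} + 10 a_n] x^n = 0.
Setting each coefficient to zero gives the recurrence:
  (n+2)(n+1) a_{n+2} + 10 a_n = 0,
  a_{n+2} = -10 / ((n+1)(n+2)) a_n.

Check with a_0 = 1, a_1 = -2 (apply the recurrence for n = 0, 1, 2, 3): a_0 = 1, a_1 = -2, a_2 = -5, a_3 = 10/3, a_4 = 25/6, a_5 = -5/3.

a_{n+2} = -10/((n+1)(n+2)) * a_n; check: a_0 = 1, a_1 = -2, a_2 = -5, a_3 = 10/3, a_4 = 25/6, a_5 = -5/3


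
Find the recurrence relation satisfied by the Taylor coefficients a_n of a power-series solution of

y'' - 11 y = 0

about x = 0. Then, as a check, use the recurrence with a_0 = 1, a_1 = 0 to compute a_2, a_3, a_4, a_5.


Substitute y = sum_n a_n x^n into y'' + (const) y = 0.
y''(x) = sum_{n>=0} (n+2)(n+1) a_{n+2} x^n.
The ODE becomes sum_n [(n+2)(n+1) a_{n+2} - 11 a_n] x^n = 0.
Setting each coefficient to zero gives the recurrence:
  (n+2)(n+1) a_{n+2} - 11 a_n = 0,
  a_{n+2} = 11 / ((n+1)(n+2)) a_n.

Check with a_0 = 1, a_1 = 0 (apply the recurrence for n = 0, 1, 2, 3): a_0 = 1, a_1 = 0, a_2 = 11/2, a_3 = 0, a_4 = 121/24, a_5 = 0.

a_{n+2} = 11/((n+1)(n+2)) * a_n; check: a_0 = 1, a_1 = 0, a_2 = 11/2, a_3 = 0, a_4 = 121/24, a_5 = 0


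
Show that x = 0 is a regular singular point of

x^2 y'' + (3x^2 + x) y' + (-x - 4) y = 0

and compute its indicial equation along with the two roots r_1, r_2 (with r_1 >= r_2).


Divide by x^2 to reach normal form y'' + P_1(x) y' + P_2(x) y = 0 with P_1(x) = 3 + 1/x and P_2(x) = -1/x - 4/x^2.
x = 0 is a singular point because the y'-coefficient 3 + 1/x has a pole at x = 0 and the y-coefficient -1/x - 4/x^2 has a pole at x = 0.
It is a regular singular point because x P_1(x) = p(x) = 3x + 1 and x^2 P_2(x) = q(x) = -x - 4 are polynomials, hence analytic at x = 0.
p(0) = 1,  q(0) = -4.
Indicial equation: r(r-1) + p(0) r + q(0) = 0, i.e. r^2 + (p(0) - 1) r + q(0) = 0, i.e. r^2 - 4 = 0.
Discriminant: (0)^2 - 4(-4) = 16, so r = (0 ± 4)/2.
Solving: r_1 = 2, r_2 = -2.

indicial: r^2 - 4 = 0; roots r_1 = 2, r_2 = -2


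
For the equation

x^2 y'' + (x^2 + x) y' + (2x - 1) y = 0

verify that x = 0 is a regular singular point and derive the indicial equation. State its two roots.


Divide by x^2 to reach normal form y'' + P_1(x) y' + P_2(x) y = 0 with P_1(x) = 1 + 1/x and P_2(x) = 2/x - 1/x^2.
x = 0 is a singular point because the y'-coefficient 1 + 1/x has a pole at x = 0 and the y-coefficient 2/x - 1/x^2 has a pole at x = 0.
It is a regular singular point because x P_1(x) = p(x) = x + 1 and x^2 P_2(x) = q(x) = 2x - 1 are polynomials, hence analytic at x = 0.
p(0) = 1,  q(0) = -1.
Indicial equation: r(r-1) + p(0) r + q(0) = 0, i.e. r^2 + (p(0) - 1) r + q(0) = 0, i.e. r^2 - 1 = 0.
Discriminant: (0)^2 - 4(-1) = 4, so r = (0 ± 2)/2.
Solving: r_1 = 1, r_2 = -1.

indicial: r^2 - 1 = 0; roots r_1 = 1, r_2 = -1


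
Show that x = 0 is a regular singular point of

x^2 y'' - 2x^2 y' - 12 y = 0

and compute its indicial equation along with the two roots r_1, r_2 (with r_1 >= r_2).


Divide by x^2 to reach normal form y'' + P_1(x) y' + P_2(x) y = 0 with P_1(x) = -2 and P_2(x) = -12/x^2.
x = 0 is a singular point because the y-coefficient -12/x^2 has a pole at x = 0.
It is a regular singular point because x P_1(x) = p(x) = -2x and x^2 P_2(x) = q(x) = -12 are polynomials, hence analytic at x = 0.
p(0) = 0,  q(0) = -12.
Indicial equation: r(r-1) + p(0) r + q(0) = 0, i.e. r^2 + (p(0) - 1) r + q(0) = 0, i.e. r^2 - 1 r - 12 = 0.
Discriminant: (-1)^2 - 4(-12) = 49, so r = (1 ± 7)/2.
Solving: r_1 = 4, r_2 = -3.

indicial: r^2 - 1 r - 12 = 0; roots r_1 = 4, r_2 = -3


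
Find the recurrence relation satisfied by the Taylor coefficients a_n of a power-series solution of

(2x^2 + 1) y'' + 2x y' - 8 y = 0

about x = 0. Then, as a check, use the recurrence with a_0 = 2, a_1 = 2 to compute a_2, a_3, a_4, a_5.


Substitute y = sum_n a_n x^n.
(1 + 2 x^2) y'' contributes (n+2)(n+1) a_{n+2} + 2 n(n-1) a_n at x^n.
2 x y'(x) contributes 2 n a_n at x^n.
-8 y(x) contributes -8 a_n at x^n.
Matching x^n: (n+2)(n+1) a_{n+2} + (2 n(n-1) + 2 n - 8) a_n = 0.
Thus a_{n+2} = (-2 n(n-1) - 2 n + 8) / ((n+1)(n+2)) * a_n.

Check with a_0 = 2, a_1 = 2 (apply the recurrence for n = 0, 1, 2, 3): a_0 = 2, a_1 = 2, a_2 = 8, a_3 = 2, a_4 = 0, a_5 = -1.

a_(n+2) = (-2 n(n-1) - 2 n + 8) / ((n+1)(n+2)) * a_n; check: a_0 = 2, a_1 = 2, a_2 = 8, a_3 = 2, a_4 = 0, a_5 = -1


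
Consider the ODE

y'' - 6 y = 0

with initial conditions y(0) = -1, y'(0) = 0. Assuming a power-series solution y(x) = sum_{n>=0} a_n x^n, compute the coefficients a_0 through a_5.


Ansatz: y(x) = sum_{n>=0} a_n x^n, so y'(x) = sum_{n>=1} n a_n x^(n-1) and y''(x) = sum_{n>=2} n(n-1) a_n x^(n-2).
Substitute into P(x) y'' + Q(x) y' + R(x) y = 0 with P(x) = 1, Q(x) = 0, R(x) = -6, and match powers of x.
Initial conditions: a_0 = -1, a_1 = 0.
Setting the coefficient of each power of x to zero and solving order by order (substituting the coefficients already found):
  x^0: 2 a_2 - 6 a_0 = 0  ->  2 a_2 = 6 a_0 = -6  ->  a_2 = -3
  x^1: 6 a_3 - 6 a_1 = 0  ->  6 a_3 = 6 a_1 = 0  ->  a_3 = 0
  x^2: 12 a_4 - 6 a_2 = 0  ->  12 a_4 = 6 a_2 = -18  ->  a_4 = -3/2
  x^3: 20 a_5 - 6 a_3 = 0  ->  20 a_5 = 6 a_3 = 0  ->  a_5 = 0
Truncated series: y(x) = -1 - 3 x^2 - (3/2) x^4 + O(x^6).

a_0 = -1; a_1 = 0; a_2 = -3; a_3 = 0; a_4 = -3/2; a_5 = 0


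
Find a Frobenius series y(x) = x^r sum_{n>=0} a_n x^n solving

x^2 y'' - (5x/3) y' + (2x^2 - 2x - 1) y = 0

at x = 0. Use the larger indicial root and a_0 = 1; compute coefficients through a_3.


Write in Frobenius form y'' + (p(x)/x) y' + (q(x)/x^2) y = 0:
  p(x) = -5/3,  q(x) = 2x^2 - 2x - 1.
Indicial equation: r(r-1) + (-5/3) r + (-1) = 0 -> roots r_1 = 3, r_2 = -1/3.
Take r = r_1 = 3. Let y(x) = x^r sum_{n>=0} a_n x^n with a_0 = 1.
Substitute y = x^r sum a_n x^n and match x^{r+n}. The recurrence is
  D(n) a_n - 2 a_{n-1} + 2 a_{n-2} = 0,  where D(n) = (r+n)(r+n-1) + (-5/3)(r+n) + (-1).
  a_n = [2 a_{n-1} - 2 a_{n-2}] / D(n).
Since the indicial polynomial factors as (r - r_1)(r - r_2), D(n) = (r_1 + n - r_1)(r_1 + n - r_2) = n(n + 10/3).
Evaluating step by step (a_0 = 1):
  n = 1: D(1) = 1(1 + 10/3) = 13/3; numerator = 2(1) = 2; a_1 = (2)/(13/3) = 6/13
  n = 2: D(2) = 2(2 + 10/3) = 32/3; numerator = 2(6/13) - 2(1) = -14/13; a_2 = (-14/13)/(32/3) = -21/208
  n = 3: D(3) = 3(3 + 10/3) = 19; numerator = 2(-21/208) - 2(6/13) = -9/8; a_3 = (-9/8)/(19) = -9/152

r = 3; a_0 = 1; a_1 = 6/13; a_2 = -21/208; a_3 = -9/152


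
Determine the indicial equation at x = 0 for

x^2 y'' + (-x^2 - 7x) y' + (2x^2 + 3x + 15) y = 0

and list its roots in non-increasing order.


Divide by x^2 to reach normal form y'' + P_1(x) y' + P_2(x) y = 0 with P_1(x) = -1 - 7/x and P_2(x) = 2 + 3/x + 15/x^2.
x = 0 is a singular point because the y'-coefficient -1 - 7/x has a pole at x = 0 and the y-coefficient 2 + 3/x + 15/x^2 has a pole at x = 0.
It is a regular singular point because x P_1(x) = p(x) = -x - 7 and x^2 P_2(x) = q(x) = 2x^2 + 3x + 15 are polynomials, hence analytic at x = 0.
p(0) = -7,  q(0) = 15.
Indicial equation: r(r-1) + p(0) r + q(0) = 0, i.e. r^2 + (p(0) - 1) r + q(0) = 0, i.e. r^2 - 8 r + 15 = 0.
Discriminant: (-8)^2 - 4(15) = 4, so r = (8 ± 2)/2.
Solving: r_1 = 5, r_2 = 3.

indicial: r^2 - 8 r + 15 = 0; roots r_1 = 5, r_2 = 3


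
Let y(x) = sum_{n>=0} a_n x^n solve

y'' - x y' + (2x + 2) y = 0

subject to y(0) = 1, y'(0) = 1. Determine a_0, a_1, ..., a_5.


Ansatz: y(x) = sum_{n>=0} a_n x^n, so y'(x) = sum_{n>=1} n a_n x^(n-1) and y''(x) = sum_{n>=2} n(n-1) a_n x^(n-2).
Substitute into P(x) y'' + Q(x) y' + R(x) y = 0 with P(x) = 1, Q(x) = -x, R(x) = 2x + 2, and match powers of x.
Initial conditions: a_0 = 1, a_1 = 1.
Setting the coefficient of each power of x to zero and solving order by order (substituting the coefficients already found):
  x^0: 2 a_2 + 2 a_0 = 0  ->  2 a_2 = -2 a_0 = -2  ->  a_2 = -1
  x^1: 6 a_3 + a_1 + 2 a_0 = 0  ->  6 a_3 = -a_1 - 2 a_0 = -3  ->  a_3 = -1/2
  x^2: 12 a_4 + 2 a_1 = 0  ->  12 a_4 = -2 a_1 = -2  ->  a_4 = -1/6
  x^3: 20 a_5 - a_3 + 2 a_2 = 0  ->  20 a_5 = a_3 - 2 a_2 = 3/2  ->  a_5 = 3/40
Truncated series: y(x) = 1 + x - x^2 - (1/2) x^3 - (1/6) x^4 + (3/40) x^5 + O(x^6).

a_0 = 1; a_1 = 1; a_2 = -1; a_3 = -1/2; a_4 = -1/6; a_5 = 3/40


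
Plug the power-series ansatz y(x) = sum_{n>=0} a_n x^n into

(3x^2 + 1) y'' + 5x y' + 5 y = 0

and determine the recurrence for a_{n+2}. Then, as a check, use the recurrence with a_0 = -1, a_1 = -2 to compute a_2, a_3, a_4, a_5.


Substitute y = sum_n a_n x^n.
(1 + 3 x^2) y'' contributes (n+2)(n+1) a_{n+2} + 3 n(n-1) a_n at x^n.
5 x y'(x) contributes 5 n a_n at x^n.
5 y(x) contributes 5 a_n at x^n.
Matching x^n: (n+2)(n+1) a_{n+2} + (3 n(n-1) + 5 n + 5) a_n = 0.
Thus a_{n+2} = (-3 n(n-1) - 5 n - 5) / ((n+1)(n+2)) * a_n.

Check with a_0 = -1, a_1 = -2 (apply the recurrence for n = 0, 1, 2, 3): a_0 = -1, a_1 = -2, a_2 = 5/2, a_3 = 10/3, a_4 = -35/8, a_5 = -19/3.

a_(n+2) = (-3 n(n-1) - 5 n - 5) / ((n+1)(n+2)) * a_n; check: a_0 = -1, a_1 = -2, a_2 = 5/2, a_3 = 10/3, a_4 = -35/8, a_5 = -19/3


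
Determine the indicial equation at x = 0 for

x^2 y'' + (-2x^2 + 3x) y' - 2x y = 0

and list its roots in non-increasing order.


Divide by x^2 to reach normal form y'' + P_1(x) y' + P_2(x) y = 0 with P_1(x) = -2 + 3/x and P_2(x) = -2/x.
x = 0 is a singular point because the y'-coefficient -2 + 3/x has a pole at x = 0 and the y-coefficient -2/x has a pole at x = 0.
It is a regular singular point because x P_1(x) = p(x) = 3 - 2x and x^2 P_2(x) = q(x) = -2x are polynomials, hence analytic at x = 0.
p(0) = 3,  q(0) = 0.
Indicial equation: r(r-1) + p(0) r + q(0) = 0, i.e. r^2 + (p(0) - 1) r + q(0) = 0, i.e. r^2 + 2 r = 0.
Discriminant: (2)^2 - 4(0) = 4, so r = (-2 ± 2)/2.
Solving: r_1 = 0, r_2 = -2.

indicial: r^2 + 2 r = 0; roots r_1 = 0, r_2 = -2
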